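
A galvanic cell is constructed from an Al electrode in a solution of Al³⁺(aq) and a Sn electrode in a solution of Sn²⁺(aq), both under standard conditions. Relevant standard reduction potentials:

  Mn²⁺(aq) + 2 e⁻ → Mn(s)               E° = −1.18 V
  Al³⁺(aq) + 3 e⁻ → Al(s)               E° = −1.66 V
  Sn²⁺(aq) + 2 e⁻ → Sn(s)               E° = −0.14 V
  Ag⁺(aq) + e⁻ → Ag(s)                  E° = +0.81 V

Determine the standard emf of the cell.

+1.52 V

The Sn²⁺/Sn couple has the higher E°, so Sn ion is reduced (cathode) and Al is oxidized (anode).
E°cell = E°(cathode) − E°(anode) = −0.14 − (−1.66) = +1.52 V.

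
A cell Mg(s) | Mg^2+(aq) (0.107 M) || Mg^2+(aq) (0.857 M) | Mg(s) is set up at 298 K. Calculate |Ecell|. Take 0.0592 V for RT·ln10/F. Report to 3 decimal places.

0.027 V

For a concentration cell E°cell = 0, since both electrodes use the same couple.
The compartment with the higher Mg^2+(aq) concentration (0.857 M) acts as the cathode; ions are reduced there and produced at the dilute (0.107 M) anode.
With n = 2, Ecell = −(0.0592/2)·log([dilute]/[conc]) = −(0.0592/2)·log(0.107/0.857) = +0.027 V.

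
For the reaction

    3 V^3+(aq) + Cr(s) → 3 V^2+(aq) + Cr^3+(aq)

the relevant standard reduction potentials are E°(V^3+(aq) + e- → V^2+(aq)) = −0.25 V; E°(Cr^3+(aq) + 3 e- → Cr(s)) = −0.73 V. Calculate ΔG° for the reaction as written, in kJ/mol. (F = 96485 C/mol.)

In the reaction as written V^3+(aq) is reduced, so the V³⁺/V²⁺ couple is the cathode and Cr³⁺/Cr is the anode.
E°cell = −0.25 − (−0.73) = +0.48 V; balancing electrons gives n = 3.
ΔG° = −nFE°cell = −(3)(96485)(+0.48) J/mol = −139 kJ/mol.

−139 kJ/mol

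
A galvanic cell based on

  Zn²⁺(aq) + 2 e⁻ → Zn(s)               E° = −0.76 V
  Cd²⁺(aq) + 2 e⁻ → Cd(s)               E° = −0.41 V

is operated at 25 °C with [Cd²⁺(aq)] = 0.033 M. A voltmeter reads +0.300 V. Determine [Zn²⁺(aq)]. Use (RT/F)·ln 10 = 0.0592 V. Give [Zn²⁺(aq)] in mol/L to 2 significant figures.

1.6 M

The Cd²⁺/Cd couple has the larger reduction potential, so it is the cathode: E°cell = −0.41 − (−0.76) = +0.35 V and n = 2.
Rearranging E = E° − (0.0592/n)·log Q gives log Q = 2(+0.35 − (+0.300))/0.0592 = 1.689.
For Cd²⁺(aq) + Zn(s) → Cd(s) + Zn²⁺(aq), the reaction quotient is Q = [Zn²⁺(aq)] / [Cd²⁺(aq)].
Substituting the known concentrations and solving, log [Zn²⁺(aq)] = 0.208 and [Zn²⁺(aq)] = 1.6 M.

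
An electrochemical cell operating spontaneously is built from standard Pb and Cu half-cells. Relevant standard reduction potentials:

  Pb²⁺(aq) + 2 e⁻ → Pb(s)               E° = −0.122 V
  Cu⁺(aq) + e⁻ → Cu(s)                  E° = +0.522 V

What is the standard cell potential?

Of the two couples in this cell, the one with the more positive reduction potential is reduced at the cathode: here that is Cu⁺/Cu (+0.522 V); Pb²⁺/Pb (−0.122 V) is the anode.
E°cell = E°(cathode) − E°(anode) = +0.522 − (−0.122) = +0.644 V.

+0.644 V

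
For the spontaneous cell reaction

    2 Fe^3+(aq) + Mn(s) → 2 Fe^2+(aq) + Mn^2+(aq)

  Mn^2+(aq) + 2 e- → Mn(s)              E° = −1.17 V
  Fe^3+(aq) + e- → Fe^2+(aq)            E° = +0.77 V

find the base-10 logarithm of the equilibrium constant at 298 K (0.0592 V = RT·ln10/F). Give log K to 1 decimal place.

log K = 65.5

The Fe³⁺/Fe²⁺ couple is reduced (cathode); E°cell = +0.77 − (−1.17) = +1.94 V with n = 2.
At equilibrium E = 0, so log K = nE°cell / 0.0592 = (2)(+1.94) / 0.0592 = 65.5.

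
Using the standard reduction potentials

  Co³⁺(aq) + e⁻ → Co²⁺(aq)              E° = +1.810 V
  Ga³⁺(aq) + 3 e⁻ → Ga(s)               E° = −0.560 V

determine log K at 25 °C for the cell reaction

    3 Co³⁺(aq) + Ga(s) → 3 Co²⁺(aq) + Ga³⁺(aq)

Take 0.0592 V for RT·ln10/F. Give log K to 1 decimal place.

log K = 120.1

The Co³⁺/Co²⁺ couple is reduced (cathode); E°cell = +1.810 − (−0.560) = +2.370 V with n = 3.
At equilibrium E = 0, so log K = nE°cell / 0.0592 = (3)(+2.370) / 0.0592 = 120.1.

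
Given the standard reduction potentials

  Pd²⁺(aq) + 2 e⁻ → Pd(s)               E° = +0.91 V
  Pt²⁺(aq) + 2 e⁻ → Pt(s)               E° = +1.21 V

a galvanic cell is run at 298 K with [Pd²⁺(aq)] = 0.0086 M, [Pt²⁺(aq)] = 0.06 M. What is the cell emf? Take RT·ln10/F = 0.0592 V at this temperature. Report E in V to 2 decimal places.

+0.32 V

The Pt²⁺/Pt couple has the more positive E°, so it is the cathode; Pd²⁺/Pd is the anode.
E°cell = E°cat − E°an = +1.21 − (+0.91) = +0.30 V; n = 2.
The balanced reaction is Pt²⁺(aq) + Pd(s) → Pt(s) + Pd²⁺(aq), so Q = [Pd²⁺(aq)] / [Pt²⁺(aq)] = 0.143 and log Q = −0.844.
By the Nernst equation, E = +0.30 − (0.0592/2)·(−0.844) = +0.32 V.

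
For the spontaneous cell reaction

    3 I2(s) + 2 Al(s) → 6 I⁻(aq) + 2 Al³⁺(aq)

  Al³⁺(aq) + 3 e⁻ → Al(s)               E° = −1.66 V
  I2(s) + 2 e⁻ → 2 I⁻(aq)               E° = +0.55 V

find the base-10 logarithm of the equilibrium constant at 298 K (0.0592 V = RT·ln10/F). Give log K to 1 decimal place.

log K = 224.0

The I₂/I⁻ couple is reduced (cathode); E°cell = +0.55 − (−1.66) = +2.21 V with n = 6.
At equilibrium E = 0, so log K = nE°cell / 0.0592 = (6)(+2.21) / 0.0592 = 224.0.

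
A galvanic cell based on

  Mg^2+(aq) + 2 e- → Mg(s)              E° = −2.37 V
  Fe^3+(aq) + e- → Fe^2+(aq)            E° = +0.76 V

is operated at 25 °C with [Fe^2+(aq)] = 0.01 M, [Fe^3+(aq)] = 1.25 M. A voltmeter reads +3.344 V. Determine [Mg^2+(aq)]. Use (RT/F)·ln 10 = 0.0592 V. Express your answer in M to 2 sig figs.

Fe³⁺/Fe²⁺ is the cathode (higher E°); E°cell = +0.76 − (−2.37) = +3.13 V with n = 2.
From the Nernst equation, log Q = n(E° − E)/0.0592 = 2·(+3.13 − (+3.344))/0.0592 = −7.230.
The balanced reaction is 2 Fe^3+(aq) + Mg(s) → 2 Fe^2+(aq) + Mg^2+(aq), so Q = ([Fe^2+(aq)]^2·[Mg^2+(aq)]) / [Fe^3+(aq)]^2.
Isolating [Mg^2+(aq)] in Q = 10^{−7.230} yields log [Mg^2+(aq)] = −3.036, i.e. 0.00092 M.

0.00092 M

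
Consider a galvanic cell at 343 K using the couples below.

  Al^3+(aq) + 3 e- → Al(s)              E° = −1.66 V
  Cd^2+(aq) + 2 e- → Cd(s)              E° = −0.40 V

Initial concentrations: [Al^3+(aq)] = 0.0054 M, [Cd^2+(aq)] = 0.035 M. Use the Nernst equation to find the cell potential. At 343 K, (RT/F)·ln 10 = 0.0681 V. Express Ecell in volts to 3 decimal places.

+1.262 V

The Cd²⁺/Cd couple has the more positive E°, so it is the cathode; Al³⁺/Al is the anode.
The standard potential is −0.40 − (−1.66) = +1.26 V and the balanced reaction transfers n = 6 electrons.
For the overall reaction 3 Cd^2+(aq) + 2 Al(s) → 3 Cd(s) + 2 Al^3+(aq), Q = [Al^3+(aq)]^2 / [Cd^2+(aq)]^3 = 0.68, giving log Q = −0.167.
E = E° − (0.0681/n)·log Q = +1.26 − (0.0681/6)(−0.167) = +1.262 V.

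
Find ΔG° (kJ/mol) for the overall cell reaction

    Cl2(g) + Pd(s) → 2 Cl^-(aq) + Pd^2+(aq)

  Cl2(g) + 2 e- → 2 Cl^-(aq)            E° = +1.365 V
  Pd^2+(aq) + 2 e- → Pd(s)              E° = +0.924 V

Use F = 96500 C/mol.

In the reaction as written Cl2(g) is reduced, so the Cl₂/Cl⁻ couple is the cathode and Pd²⁺/Pd is the anode.
E°cell = +1.365 − (+0.924) = +0.441 V; balancing electrons gives n = 2.
ΔG° = −nFE°cell = −(2)(96500)(+0.441) J/mol = −85.1 kJ/mol.

−85.1 kJ/mol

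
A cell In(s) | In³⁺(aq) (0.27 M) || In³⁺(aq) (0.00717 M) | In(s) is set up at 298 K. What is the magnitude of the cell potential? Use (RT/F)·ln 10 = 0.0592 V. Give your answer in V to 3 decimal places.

For a concentration cell E°cell = 0, since both electrodes use the same couple.
The compartment with the higher In³⁺(aq) concentration (0.27 M) acts as the cathode; ions are reduced there and produced at the dilute (0.00717 M) anode.
With n = 3, Ecell = −(0.0592/3)·log([dilute]/[conc]) = −(0.0592/3)·log(0.00717/0.27) = +0.031 V.

0.031 V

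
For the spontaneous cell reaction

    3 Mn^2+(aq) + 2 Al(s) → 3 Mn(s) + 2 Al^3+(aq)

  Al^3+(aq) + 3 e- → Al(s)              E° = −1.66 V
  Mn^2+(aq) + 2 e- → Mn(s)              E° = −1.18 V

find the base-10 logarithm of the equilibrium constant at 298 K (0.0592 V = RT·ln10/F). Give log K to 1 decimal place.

The Mn²⁺/Mn couple is reduced (cathode); E°cell = −1.18 − (−1.66) = +0.48 V with n = 6.
At equilibrium E = 0, so log K = nE°cell / 0.0592 = (6)(+0.48) / 0.0592 = 48.6.

log K = 48.6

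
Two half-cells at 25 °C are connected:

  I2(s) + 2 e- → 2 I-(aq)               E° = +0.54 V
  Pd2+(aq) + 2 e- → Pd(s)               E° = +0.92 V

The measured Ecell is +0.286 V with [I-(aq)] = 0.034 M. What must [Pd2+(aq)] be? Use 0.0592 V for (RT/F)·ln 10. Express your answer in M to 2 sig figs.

0.58 M

Pd²⁺/Pd is the cathode (higher E°); E°cell = +0.92 − (+0.54) = +0.38 V with n = 2.
From the Nernst equation, log Q = n(E° − E)/0.0592 = 2·(+0.38 − (+0.286))/0.0592 = 3.176.
For Pd2+(aq) + 2 I-(aq) → Pd(s) + I2(s), the reaction quotient is Q = 1 / ([Pd2+(aq)]·[I-(aq)]^2).
Isolating [Pd2+(aq)] in Q = 10^{3.176} yields log [Pd2+(aq)] = −0.239, i.e. 0.58 M.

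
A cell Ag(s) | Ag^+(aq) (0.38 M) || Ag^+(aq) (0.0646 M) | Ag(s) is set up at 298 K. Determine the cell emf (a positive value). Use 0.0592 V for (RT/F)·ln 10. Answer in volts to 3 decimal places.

For a concentration cell E°cell = 0, since both electrodes use the same couple.
The compartment with the higher Ag^+(aq) concentration (0.38 M) acts as the cathode; ions are reduced there and produced at the dilute (0.0646 M) anode.
With n = 1, Ecell = −(0.0592/1)·log([dilute]/[conc]) = −(0.0592/1)·log(0.0646/0.38) = +0.046 V.

0.046 V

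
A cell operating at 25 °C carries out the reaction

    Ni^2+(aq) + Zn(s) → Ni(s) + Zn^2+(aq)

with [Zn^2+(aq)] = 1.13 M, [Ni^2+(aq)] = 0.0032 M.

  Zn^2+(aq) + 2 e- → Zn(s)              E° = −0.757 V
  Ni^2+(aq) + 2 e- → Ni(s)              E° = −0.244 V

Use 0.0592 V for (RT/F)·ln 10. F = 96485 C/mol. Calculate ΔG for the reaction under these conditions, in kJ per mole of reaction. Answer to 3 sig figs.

−84.4 kJ/mol

E°cell = −0.244 − (−0.757) = +0.513 V; the balanced reaction transfers n = 2 electrons.
The reaction quotient is [Zn^2+(aq)] / [Ni^2+(aq)] = 353; by Nernst, E = +0.513 − (0.0592/2)(2.548) = +0.4376 V.
ΔG = −nFE = −(2)(96485)(+0.4376) J/mol = −84.4 kJ/mol.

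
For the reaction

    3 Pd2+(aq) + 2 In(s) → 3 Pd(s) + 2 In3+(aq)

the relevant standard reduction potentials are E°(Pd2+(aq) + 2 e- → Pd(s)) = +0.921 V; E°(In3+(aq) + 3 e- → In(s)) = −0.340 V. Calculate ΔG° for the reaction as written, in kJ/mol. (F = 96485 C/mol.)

−730 kJ/mol

In the reaction as written Pd2+(aq) is reduced, so the Pd²⁺/Pd couple is the cathode and In³⁺/In is the anode.
E°cell = +0.921 − (−0.340) = +1.261 V; balancing electrons gives n = 6.
ΔG° = −nFE°cell = −(6)(96485)(+1.261) J/mol = −730 kJ/mol.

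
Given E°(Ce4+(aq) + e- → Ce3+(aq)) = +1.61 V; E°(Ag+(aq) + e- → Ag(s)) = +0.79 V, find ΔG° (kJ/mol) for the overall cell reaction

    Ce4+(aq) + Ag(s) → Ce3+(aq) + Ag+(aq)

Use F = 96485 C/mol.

−79.1 kJ/mol

In the reaction as written Ce4+(aq) is reduced, so the Ce⁴⁺/Ce³⁺ couple is the cathode and Ag⁺/Ag is the anode.
E°cell = +1.61 − (+0.79) = +0.82 V; balancing electrons gives n = 1.
ΔG° = −nFE°cell = −(1)(96485)(+0.82) J/mol = −79.1 kJ/mol.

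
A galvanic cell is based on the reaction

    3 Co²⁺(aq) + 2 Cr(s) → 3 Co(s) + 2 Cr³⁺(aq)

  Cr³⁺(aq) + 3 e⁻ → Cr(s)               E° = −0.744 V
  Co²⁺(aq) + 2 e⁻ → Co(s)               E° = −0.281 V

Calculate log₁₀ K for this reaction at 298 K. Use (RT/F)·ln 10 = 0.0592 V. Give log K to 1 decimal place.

The Co²⁺/Co couple is reduced (cathode); E°cell = −0.281 − (−0.744) = +0.463 V with n = 6.
At equilibrium E = 0, so log K = nE°cell / 0.0592 = (6)(+0.463) / 0.0592 = 46.9.

log K = 46.9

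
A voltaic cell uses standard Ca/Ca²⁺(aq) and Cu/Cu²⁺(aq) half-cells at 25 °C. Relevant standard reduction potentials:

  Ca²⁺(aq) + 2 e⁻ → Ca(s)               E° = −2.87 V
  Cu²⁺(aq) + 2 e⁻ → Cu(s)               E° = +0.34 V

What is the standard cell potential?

The Cu²⁺/Cu couple has the higher E°, so Cu ion is reduced (cathode) and Ca is oxidized (anode).
E°cell = E°(cathode) − E°(anode) = +0.34 − (−2.87) = +3.21 V.

+3.21 V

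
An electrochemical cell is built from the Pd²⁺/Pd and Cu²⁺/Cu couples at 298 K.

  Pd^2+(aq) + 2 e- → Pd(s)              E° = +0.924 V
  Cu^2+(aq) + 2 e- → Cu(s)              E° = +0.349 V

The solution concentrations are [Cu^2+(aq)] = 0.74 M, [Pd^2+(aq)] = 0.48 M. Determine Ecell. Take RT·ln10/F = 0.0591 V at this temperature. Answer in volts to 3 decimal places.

+0.569 V

Pd²⁺/Pd is reduced (cathode, E° = +0.924 V) and Cu²⁺/Cu is oxidized (anode).
The standard potential is +0.924 − (+0.349) = +0.575 V and the balanced reaction transfers n = 2 electrons.
The balanced reaction is Pd^2+(aq) + Cu(s) → Pd(s) + Cu^2+(aq), so Q = [Cu^2+(aq)] / [Pd^2+(aq)] = 1.54 and log Q = 0.188.
By the Nernst equation, E = +0.575 − (0.0591/2)·(0.188) = +0.569 V.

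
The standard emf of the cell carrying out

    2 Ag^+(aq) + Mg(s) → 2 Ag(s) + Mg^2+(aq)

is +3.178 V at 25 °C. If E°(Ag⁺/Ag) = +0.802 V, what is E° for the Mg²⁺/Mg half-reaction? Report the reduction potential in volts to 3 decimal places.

−2.376 V

In the reaction as written the Ag⁺/Ag couple is reduced (cathode) and Mg²⁺/Mg is oxidized (anode), so E°cell = E°(Ag⁺/Ag) − E°(Mg²⁺/Mg).
E°(Mg²⁺/Mg) = E°(cathode) − E°cell = +0.802 − (+3.178) = −2.376 V.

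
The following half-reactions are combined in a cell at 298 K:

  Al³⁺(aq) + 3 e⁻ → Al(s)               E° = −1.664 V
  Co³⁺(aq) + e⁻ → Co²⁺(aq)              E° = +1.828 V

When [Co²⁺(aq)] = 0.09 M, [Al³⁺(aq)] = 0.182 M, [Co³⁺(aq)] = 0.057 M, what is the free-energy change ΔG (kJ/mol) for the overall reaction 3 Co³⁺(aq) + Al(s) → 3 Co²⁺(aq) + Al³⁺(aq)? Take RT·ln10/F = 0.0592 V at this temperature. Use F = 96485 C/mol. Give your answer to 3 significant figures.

The standard cell potential is +1.828 − (−1.664) = +3.492 V, with n = 3 electrons in the balanced equation.
The reaction quotient is ([Co²⁺(aq)]^3·[Al³⁺(aq)]) / [Co³⁺(aq)]^3 = 0.716; by Nernst, E = +3.492 − (0.0592/3)(−0.145) = +3.4949 V.
Then ΔG = −nFE = −3 × 96485 × +3.4949 J/mol = −1010 kJ/mol.

−1010 kJ/mol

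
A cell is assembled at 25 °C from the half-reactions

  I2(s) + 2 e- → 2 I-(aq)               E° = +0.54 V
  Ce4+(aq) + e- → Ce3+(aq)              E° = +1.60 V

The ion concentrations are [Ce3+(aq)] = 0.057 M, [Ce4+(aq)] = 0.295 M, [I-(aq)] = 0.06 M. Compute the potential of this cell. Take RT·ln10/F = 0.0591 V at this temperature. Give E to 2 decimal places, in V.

The Ce⁴⁺/Ce³⁺ couple has the more positive E°, so it is the cathode; I₂/I⁻ is the anode.
E°cell = E°cat − E°an = +1.60 − (+0.54) = +1.06 V; n = 2.
For the overall reaction 2 Ce4+(aq) + 2 I-(aq) → 2 Ce3+(aq) + I2(s), Q = [Ce3+(aq)]^2 / ([Ce4+(aq)]^2·[I-(aq)]^2) = 10.4, giving log Q = 1.016.
Applying E = E° − (RT ln10/nF)·log Q gives +1.06 − (0.0591/2)(1.016) = +1.03 V.

+1.03 V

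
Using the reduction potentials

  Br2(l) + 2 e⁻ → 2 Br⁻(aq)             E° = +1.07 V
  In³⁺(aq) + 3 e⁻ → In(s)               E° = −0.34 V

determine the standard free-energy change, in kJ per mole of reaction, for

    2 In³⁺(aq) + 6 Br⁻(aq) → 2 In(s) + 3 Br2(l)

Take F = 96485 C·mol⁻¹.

In the reaction as written In³⁺(aq) is reduced, so the In³⁺/In couple is the cathode and Br₂/Br⁻ is the anode.
E°cell = −0.34 − (+1.07) = −1.41 V; balancing electrons gives n = 6.
ΔG° = −nFE°cell = −(6)(96485)(−1.41) J/mol = +816 kJ/mol.

+816 kJ/mol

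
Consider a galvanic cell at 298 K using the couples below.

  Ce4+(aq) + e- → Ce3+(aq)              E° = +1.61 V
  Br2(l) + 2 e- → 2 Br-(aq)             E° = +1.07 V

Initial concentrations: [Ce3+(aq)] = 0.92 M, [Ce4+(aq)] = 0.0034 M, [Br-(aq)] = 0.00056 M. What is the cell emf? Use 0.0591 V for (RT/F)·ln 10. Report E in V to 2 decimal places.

+0.20 V

The Ce⁴⁺/Ce³⁺ couple has the more positive E°, so it is the cathode; Br₂/Br⁻ is the anode.
E°cell = +1.61 − (+1.07) = +0.54 V, with n = 2 electrons transferred.
Balancing gives 2 Ce4+(aq) + 2 Br-(aq) → 2 Ce3+(aq) + Br2(l); hence Q = [Ce3+(aq)]^2 / ([Ce4+(aq)]^2·[Br-(aq)]^2) = 2.33×10^11 (log Q = 11.368).
By the Nernst equation, E = +0.54 − (0.0591/2)·(11.368) = +0.20 V.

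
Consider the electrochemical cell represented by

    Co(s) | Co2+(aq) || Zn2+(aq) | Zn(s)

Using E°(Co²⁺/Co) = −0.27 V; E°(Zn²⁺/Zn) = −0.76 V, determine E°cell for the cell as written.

By convention the left-hand electrode in cell notation is the anode (oxidation) and the right-hand electrode is the cathode (reduction).
E°cell = E°(right) − E°(left) = −0.76 − (−0.27) = −0.49 V.
The negative sign shows that, as written, the cell would require an external voltage to drive the reaction.

−0.49 V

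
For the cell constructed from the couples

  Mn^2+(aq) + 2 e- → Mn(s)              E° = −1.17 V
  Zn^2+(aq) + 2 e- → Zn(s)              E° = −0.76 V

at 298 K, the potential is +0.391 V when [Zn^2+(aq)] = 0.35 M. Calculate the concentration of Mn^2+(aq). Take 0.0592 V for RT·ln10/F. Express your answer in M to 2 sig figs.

1.5 M

With Zn²⁺/Zn at the cathode and Mn²⁺/Mn at the anode, E°cell = −0.76 − (−1.17) = +0.41 V (n = 2).
Since E = E° − (0.0592/n)·log Q, log Q = n(E° − E)/0.0592 = 0.642.
Balancing electrons gives Zn^2+(aq) + Mn(s) → Zn(s) + Mn^2+(aq); thus Q = [Mn^2+(aq)] / [Zn^2+(aq)].
Substituting the known concentrations and solving, log [Mn^2+(aq)] = 0.186 and [Mn^2+(aq)] = 1.5 M.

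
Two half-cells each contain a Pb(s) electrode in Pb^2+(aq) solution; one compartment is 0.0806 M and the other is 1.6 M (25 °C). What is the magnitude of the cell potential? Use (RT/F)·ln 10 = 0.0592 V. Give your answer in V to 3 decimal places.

For a concentration cell E°cell = 0, since both electrodes use the same couple.
The compartment with the higher Pb^2+(aq) concentration (1.6 M) acts as the cathode; ions are reduced there and produced at the dilute (0.0806 M) anode.
With n = 2, Ecell = −(0.0592/2)·log([dilute]/[conc]) = −(0.0592/2)·log(0.0806/1.6) = +0.038 V.

0.038 V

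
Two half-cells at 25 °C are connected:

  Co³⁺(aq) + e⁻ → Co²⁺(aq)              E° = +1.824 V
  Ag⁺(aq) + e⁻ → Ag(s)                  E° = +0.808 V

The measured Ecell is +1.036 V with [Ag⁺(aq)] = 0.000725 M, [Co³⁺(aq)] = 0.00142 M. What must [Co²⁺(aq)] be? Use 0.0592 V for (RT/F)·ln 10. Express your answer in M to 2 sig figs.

Co³⁺/Co²⁺ is the cathode (higher E°); E°cell = +1.824 − (+0.808) = +1.016 V with n = 1.
From the Nernst equation, log Q = n(E° − E)/0.0592 = 1·(+1.016 − (+1.036))/0.0592 = −0.338.
The balanced reaction is Co³⁺(aq) + Ag(s) → Co²⁺(aq) + Ag⁺(aq), so Q = ([Co²⁺(aq)]·[Ag⁺(aq)]) / [Co³⁺(aq)].
Substituting the known concentrations and solving, log [Co²⁺(aq)] = −0.046 and [Co²⁺(aq)] = 0.90 M.

0.90 M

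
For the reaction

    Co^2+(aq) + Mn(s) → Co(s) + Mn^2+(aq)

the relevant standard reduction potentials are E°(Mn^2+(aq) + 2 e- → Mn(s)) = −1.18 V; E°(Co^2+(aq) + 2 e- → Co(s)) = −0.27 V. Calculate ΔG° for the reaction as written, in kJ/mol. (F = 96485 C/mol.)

In the reaction as written Co^2+(aq) is reduced, so the Co²⁺/Co couple is the cathode and Mn²⁺/Mn is the anode.
E°cell = −0.27 − (−1.18) = +0.91 V; balancing electrons gives n = 2.
ΔG° = −nFE°cell = −(2)(96485)(+0.91) J/mol = −176 kJ/mol.

−176 kJ/mol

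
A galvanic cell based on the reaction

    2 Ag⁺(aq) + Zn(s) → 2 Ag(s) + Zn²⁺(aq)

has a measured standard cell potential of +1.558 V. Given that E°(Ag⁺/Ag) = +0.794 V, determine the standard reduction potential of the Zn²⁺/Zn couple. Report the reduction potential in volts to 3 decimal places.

−0.764 V

In the reaction as written the Ag⁺/Ag couple is reduced (cathode) and Zn²⁺/Zn is oxidized (anode), so E°cell = E°(Ag⁺/Ag) − E°(Zn²⁺/Zn).
E°(Zn²⁺/Zn) = E°(cathode) − E°cell = +0.794 − (+1.558) = −0.764 V.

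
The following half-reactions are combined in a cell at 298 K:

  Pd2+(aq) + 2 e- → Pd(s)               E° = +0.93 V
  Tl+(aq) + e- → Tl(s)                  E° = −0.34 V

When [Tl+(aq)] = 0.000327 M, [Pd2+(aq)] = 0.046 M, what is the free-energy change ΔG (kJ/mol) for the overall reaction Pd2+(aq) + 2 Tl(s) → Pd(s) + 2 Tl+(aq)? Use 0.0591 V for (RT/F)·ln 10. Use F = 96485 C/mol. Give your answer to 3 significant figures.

The standard cell potential is +0.93 − (−0.34) = +1.27 V, with n = 2 electrons in the balanced equation.
Q = [Tl+(aq)]^2 / [Pd2+(aq)] = 2.32×10^−6, so log Q = −5.634 and E = +1.27 − (0.0591/2)(−5.634) = +1.4365 V.
Finally ΔG = −nFE = −(2)(96485 C/mol)(+1.4365 V) = −277 kJ/mol.

−277 kJ/mol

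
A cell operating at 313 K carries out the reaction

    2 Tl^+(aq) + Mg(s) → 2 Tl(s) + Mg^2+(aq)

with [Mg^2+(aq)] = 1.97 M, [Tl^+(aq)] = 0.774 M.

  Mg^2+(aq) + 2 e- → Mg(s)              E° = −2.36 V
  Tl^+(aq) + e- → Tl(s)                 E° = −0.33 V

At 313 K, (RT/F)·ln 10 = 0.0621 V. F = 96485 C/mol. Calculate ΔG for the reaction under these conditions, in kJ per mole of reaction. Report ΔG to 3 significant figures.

E°cell = −0.33 − (−2.36) = +2.03 V; the balanced reaction transfers n = 2 electrons.
Q = [Mg^2+(aq)] / [Tl^+(aq)]^2 = 3.29, so log Q = 0.517 and E = +2.03 − (0.0621/2)(0.517) = +2.0139 V.
ΔG = −nFE = −(2)(96485)(+2.0139) J/mol = −389 kJ/mol.

−389 kJ/mol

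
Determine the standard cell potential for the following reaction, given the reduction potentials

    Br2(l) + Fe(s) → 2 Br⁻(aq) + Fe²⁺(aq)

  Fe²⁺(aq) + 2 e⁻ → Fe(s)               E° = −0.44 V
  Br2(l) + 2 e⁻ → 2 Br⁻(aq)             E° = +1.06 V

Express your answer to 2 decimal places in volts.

Br2(l) gains electrons, so the Br₂/Br⁻ couple is the cathode; the Fe²⁺/Fe couple is the anode.
E°cell = E°(cathode) − E°(anode) = +1.06 − (−0.44) = +1.50 V.

+1.50 V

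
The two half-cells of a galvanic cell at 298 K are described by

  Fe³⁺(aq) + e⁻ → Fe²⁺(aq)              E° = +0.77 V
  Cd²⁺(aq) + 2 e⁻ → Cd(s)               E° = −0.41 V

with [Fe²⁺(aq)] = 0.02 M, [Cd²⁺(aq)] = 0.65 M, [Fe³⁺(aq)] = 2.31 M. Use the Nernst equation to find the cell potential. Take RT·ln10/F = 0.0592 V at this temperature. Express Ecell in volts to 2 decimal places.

+1.31 V

The Fe³⁺/Fe²⁺ couple has the more positive E°, so it is the cathode; Cd²⁺/Cd is the anode.
E°cell = E°cat − E°an = +0.77 − (−0.41) = +1.18 V; n = 2.
Balancing gives 2 Fe³⁺(aq) + Cd(s) → 2 Fe²⁺(aq) + Cd²⁺(aq); hence Q = ([Fe²⁺(aq)]^2·[Cd²⁺(aq)]) / [Fe³⁺(aq)]^2 = 4.87×10^−5 (log Q = −4.312).
E = E° − (0.0592/n)·log Q = +1.18 − (0.0592/2)(−4.312) = +1.31 V.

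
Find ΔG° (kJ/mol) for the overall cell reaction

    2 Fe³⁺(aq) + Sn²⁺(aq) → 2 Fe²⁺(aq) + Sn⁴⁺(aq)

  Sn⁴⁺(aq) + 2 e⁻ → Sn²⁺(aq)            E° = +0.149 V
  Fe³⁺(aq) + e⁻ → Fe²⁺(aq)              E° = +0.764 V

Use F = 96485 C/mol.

−119 kJ/mol

In the reaction as written Fe³⁺(aq) is reduced, so the Fe³⁺/Fe²⁺ couple is the cathode and Sn⁴⁺/Sn²⁺ is the anode.
E°cell = +0.764 − (+0.149) = +0.615 V; balancing electrons gives n = 2.
ΔG° = −nFE°cell = −(2)(96485)(+0.615) J/mol = −119 kJ/mol.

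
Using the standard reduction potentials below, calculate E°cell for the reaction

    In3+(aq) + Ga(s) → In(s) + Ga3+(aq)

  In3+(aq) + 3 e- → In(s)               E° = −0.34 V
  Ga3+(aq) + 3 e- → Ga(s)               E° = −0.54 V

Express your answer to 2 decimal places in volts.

In the reaction as written, In3+(aq) is reduced (cathode) and Ga3+(aq) is produced by oxidation at the anode.
E°cell = E°(cathode) − E°(anode) = −0.34 − (−0.54) = +0.20 V.

+0.20 V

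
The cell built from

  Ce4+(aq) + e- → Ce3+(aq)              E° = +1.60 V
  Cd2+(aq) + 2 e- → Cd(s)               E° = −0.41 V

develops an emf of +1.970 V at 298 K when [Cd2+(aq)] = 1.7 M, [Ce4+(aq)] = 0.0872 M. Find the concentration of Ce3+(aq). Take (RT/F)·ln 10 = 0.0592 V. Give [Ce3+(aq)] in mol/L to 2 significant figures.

Ce⁴⁺/Ce³⁺ is the cathode (higher E°); E°cell = +1.60 − (−0.41) = +2.01 V with n = 2.
Since E = E° − (0.0592/n)·log Q, log Q = n(E° − E)/0.0592 = 1.351.
For 2 Ce4+(aq) + Cd(s) → 2 Ce3+(aq) + Cd2+(aq), the reaction quotient is Q = ([Ce3+(aq)]^2·[Cd2+(aq)]) / [Ce4+(aq)]^2.
Solving for the unknown gives log [Ce3+(aq)] = −0.499, so [Ce3+(aq)] ≈ 0.32 M.

0.32 M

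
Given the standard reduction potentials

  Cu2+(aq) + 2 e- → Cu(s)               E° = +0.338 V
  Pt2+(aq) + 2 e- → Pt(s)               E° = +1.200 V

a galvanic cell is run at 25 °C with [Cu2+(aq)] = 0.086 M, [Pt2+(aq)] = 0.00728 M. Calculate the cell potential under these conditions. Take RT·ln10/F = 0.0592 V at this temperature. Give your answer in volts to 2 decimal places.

Since E°(Pt²⁺/Pt) > E°(Cu²⁺/Cu), Pt²⁺/Pt serves as the cathode.
E°cell = +1.200 − (+0.338) = +0.862 V, with n = 2 electrons transferred.
The balanced reaction is Pt2+(aq) + Cu(s) → Pt(s) + Cu2+(aq), so Q = [Cu2+(aq)] / [Pt2+(aq)] = 11.8 and log Q = 1.072.
E = E° − (0.0592/n)·log Q = +0.862 − (0.0592/2)(1.072) = +0.83 V.

+0.83 V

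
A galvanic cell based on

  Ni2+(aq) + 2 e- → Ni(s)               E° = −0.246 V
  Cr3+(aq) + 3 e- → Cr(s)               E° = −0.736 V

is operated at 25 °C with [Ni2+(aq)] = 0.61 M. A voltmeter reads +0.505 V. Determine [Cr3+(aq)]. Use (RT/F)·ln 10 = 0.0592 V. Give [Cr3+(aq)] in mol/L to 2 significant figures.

With Ni²⁺/Ni at the cathode and Cr³⁺/Cr at the anode, E°cell = −0.246 − (−0.736) = +0.490 V (n = 6).
Rearranging E = E° − (0.0592/n)·log Q gives log Q = 6(+0.490 − (+0.505))/0.0592 = −1.520.
For 3 Ni2+(aq) + 2 Cr(s) → 3 Ni(s) + 2 Cr3+(aq), the reaction quotient is Q = [Cr3+(aq)]^2 / [Ni2+(aq)]^3.
Solving for the unknown gives log [Cr3+(aq)] = −1.082, so [Cr3+(aq)] ≈ 0.083 M.

0.083 M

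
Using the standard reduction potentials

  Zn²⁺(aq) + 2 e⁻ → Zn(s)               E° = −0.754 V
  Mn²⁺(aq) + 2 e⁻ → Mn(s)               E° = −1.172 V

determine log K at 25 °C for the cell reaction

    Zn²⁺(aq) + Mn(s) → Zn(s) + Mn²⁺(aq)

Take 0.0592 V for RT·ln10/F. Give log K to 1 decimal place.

The Zn²⁺/Zn couple is reduced (cathode); E°cell = −0.754 − (−1.172) = +0.418 V with n = 2.
At equilibrium E = 0, so log K = nE°cell / 0.0592 = (2)(+0.418) / 0.0592 = 14.1.

log K = 14.1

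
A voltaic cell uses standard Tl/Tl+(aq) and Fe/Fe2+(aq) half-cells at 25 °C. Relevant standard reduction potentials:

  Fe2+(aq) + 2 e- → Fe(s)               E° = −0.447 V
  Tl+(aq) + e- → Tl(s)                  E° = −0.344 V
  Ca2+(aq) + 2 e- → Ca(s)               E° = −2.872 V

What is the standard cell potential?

+0.103 V

Of the two couples in this cell, the one with the more positive reduction potential is reduced at the cathode: here that is Tl⁺/Tl (−0.344 V); Fe²⁺/Fe (−0.447 V) is the anode.
E°cell = E°(cathode) − E°(anode) = −0.344 − (−0.447) = +0.103 V.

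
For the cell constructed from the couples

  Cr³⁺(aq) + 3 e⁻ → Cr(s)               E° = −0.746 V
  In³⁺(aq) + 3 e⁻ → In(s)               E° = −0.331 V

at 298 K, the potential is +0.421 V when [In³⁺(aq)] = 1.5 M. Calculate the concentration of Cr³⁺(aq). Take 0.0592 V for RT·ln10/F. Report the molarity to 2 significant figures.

In³⁺/In is the cathode (higher E°); E°cell = −0.331 − (−0.746) = +0.415 V with n = 3.
Rearranging E = E° − (0.0592/n)·log Q gives log Q = 3(+0.415 − (+0.421))/0.0592 = −0.304.
The balanced reaction is In³⁺(aq) + Cr(s) → In(s) + Cr³⁺(aq), so Q = [Cr³⁺(aq)] / [In³⁺(aq)].
Isolating [Cr³⁺(aq)] in Q = 10^{−0.304} yields log [Cr³⁺(aq)] = −0.128, i.e. 0.74 M.

0.74 M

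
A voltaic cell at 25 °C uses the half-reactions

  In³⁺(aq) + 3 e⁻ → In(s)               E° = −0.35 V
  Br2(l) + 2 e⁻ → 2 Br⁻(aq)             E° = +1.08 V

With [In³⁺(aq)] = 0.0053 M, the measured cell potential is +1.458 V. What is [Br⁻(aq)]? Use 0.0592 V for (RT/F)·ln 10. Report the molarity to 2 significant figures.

The Br₂/Br⁻ couple has the larger reduction potential, so it is the cathode: E°cell = +1.08 − (−0.35) = +1.43 V and n = 6.
Since E = E° − (0.0592/n)·log Q, log Q = n(E° − E)/0.0592 = −2.838.
The balanced reaction is 3 Br2(l) + 2 In(s) → 6 Br⁻(aq) + 2 In³⁺(aq), so Q = [Br⁻(aq)]^6·[In³⁺(aq)]^2.
Isolating [Br⁻(aq)] in Q = 10^{−2.838} yields log [Br⁻(aq)] = 0.286, i.e. 1.9 M.

1.9 M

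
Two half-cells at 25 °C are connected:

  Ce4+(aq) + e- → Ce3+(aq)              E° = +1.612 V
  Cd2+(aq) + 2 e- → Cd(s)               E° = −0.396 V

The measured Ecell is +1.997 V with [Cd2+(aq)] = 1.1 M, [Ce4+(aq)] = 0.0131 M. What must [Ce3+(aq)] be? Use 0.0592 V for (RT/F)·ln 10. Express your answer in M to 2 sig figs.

The Ce⁴⁺/Ce³⁺ couple has the larger reduction potential, so it is the cathode: E°cell = +1.612 − (−0.396) = +2.008 V and n = 2.
Since E = E° − (0.0592/n)·log Q, log Q = n(E° − E)/0.0592 = 0.372.
Balancing electrons gives 2 Ce4+(aq) + Cd(s) → 2 Ce3+(aq) + Cd2+(aq); thus Q = ([Ce3+(aq)]^2·[Cd2+(aq)]) / [Ce4+(aq)]^2.
Isolating [Ce3+(aq)] in Q = 10^{0.372} yields log [Ce3+(aq)] = −1.717, i.e. 0.019 M.

0.019 M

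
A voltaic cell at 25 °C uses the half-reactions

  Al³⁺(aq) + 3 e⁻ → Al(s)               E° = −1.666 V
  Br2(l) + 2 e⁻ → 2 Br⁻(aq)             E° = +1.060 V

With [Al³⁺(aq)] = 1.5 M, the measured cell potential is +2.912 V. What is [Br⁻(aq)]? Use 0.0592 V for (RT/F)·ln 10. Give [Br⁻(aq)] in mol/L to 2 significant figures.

0.00063 M

The Br₂/Br⁻ couple has the larger reduction potential, so it is the cathode: E°cell = +1.060 − (−1.666) = +2.726 V and n = 6.
Rearranging E = E° − (0.0592/n)·log Q gives log Q = 6(+2.726 − (+2.912))/0.0592 = −18.851.
For 3 Br2(l) + 2 Al(s) → 6 Br⁻(aq) + 2 Al³⁺(aq), the reaction quotient is Q = [Br⁻(aq)]^6·[Al³⁺(aq)]^2.
Solving for the unknown gives log [Br⁻(aq)] = −3.201, so [Br⁻(aq)] ≈ 0.00063 M.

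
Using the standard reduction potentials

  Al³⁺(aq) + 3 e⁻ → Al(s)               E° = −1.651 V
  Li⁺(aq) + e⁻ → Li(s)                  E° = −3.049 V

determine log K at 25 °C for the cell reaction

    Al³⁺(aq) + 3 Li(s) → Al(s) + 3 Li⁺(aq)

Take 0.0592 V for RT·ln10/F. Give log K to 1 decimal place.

The Al³⁺/Al couple is reduced (cathode); E°cell = −1.651 − (−3.049) = +1.398 V with n = 3.
At equilibrium E = 0, so log K = nE°cell / 0.0592 = (3)(+1.398) / 0.0592 = 70.8.

log K = 70.8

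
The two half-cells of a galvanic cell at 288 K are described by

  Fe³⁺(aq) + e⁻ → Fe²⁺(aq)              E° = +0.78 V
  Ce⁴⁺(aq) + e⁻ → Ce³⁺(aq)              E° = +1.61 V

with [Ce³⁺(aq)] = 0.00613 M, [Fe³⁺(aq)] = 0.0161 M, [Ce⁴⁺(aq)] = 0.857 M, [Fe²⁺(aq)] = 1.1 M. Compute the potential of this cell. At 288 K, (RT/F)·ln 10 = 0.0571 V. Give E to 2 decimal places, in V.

Ce⁴⁺/Ce³⁺ is reduced (cathode, E° = +1.61 V) and Fe³⁺/Fe²⁺ is oxidized (anode).
E°cell = E°cat − E°an = +1.61 − (+0.78) = +0.83 V; n = 1.
The balanced reaction is Ce⁴⁺(aq) + Fe²⁺(aq) → Ce³⁺(aq) + Fe³⁺(aq), so Q = ([Ce³⁺(aq)]·[Fe³⁺(aq)]) / ([Ce⁴⁺(aq)]·[Fe²⁺(aq)]) = 0.000105 and log Q = −3.980.
Applying E = E° − (RT ln10/nF)·log Q gives +0.83 − (0.0571/1)(−3.980) = +1.06 V.

+1.06 V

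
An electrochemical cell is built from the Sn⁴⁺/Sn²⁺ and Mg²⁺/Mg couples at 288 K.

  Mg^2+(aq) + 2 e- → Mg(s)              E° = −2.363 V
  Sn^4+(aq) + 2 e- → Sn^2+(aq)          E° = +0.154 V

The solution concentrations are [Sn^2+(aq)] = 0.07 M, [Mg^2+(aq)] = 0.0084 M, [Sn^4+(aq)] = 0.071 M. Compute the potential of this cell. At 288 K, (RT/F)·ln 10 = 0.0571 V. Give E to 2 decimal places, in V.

+2.58 V

Since E°(Sn⁴⁺/Sn²⁺) > E°(Mg²⁺/Mg), Sn⁴⁺/Sn²⁺ serves as the cathode.
E°cell = +0.154 − (−2.363) = +2.517 V, with n = 2 electrons transferred.
The balanced reaction is Sn^4+(aq) + Mg(s) → Sn^2+(aq) + Mg^2+(aq), so Q = ([Sn^2+(aq)]·[Mg^2+(aq)]) / [Sn^4+(aq)] = 0.00828 and log Q = −2.082.
By the Nernst equation, E = +2.517 − (0.0571/2)·(−2.082) = +2.58 V.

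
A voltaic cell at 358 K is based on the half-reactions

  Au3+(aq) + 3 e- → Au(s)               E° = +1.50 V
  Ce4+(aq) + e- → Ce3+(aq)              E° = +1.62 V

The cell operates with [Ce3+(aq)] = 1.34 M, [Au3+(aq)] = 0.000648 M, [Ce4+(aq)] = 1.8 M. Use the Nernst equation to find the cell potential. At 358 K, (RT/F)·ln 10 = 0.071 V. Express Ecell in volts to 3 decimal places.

Ce⁴⁺/Ce³⁺ is reduced (cathode, E° = +1.62 V) and Au³⁺/Au is oxidized (anode).
The standard potential is +1.62 − (+1.50) = +0.12 V and the balanced reaction transfers n = 3 electrons.
Balancing gives 3 Ce4+(aq) + Au(s) → 3 Ce3+(aq) + Au3+(aq); hence Q = ([Ce3+(aq)]^3·[Au3+(aq)]) / [Ce4+(aq)]^3 = 0.000267 (log Q = −3.573).
By the Nernst equation, E = +0.12 − (0.071/3)·(−3.573) = +0.205 V.

+0.205 V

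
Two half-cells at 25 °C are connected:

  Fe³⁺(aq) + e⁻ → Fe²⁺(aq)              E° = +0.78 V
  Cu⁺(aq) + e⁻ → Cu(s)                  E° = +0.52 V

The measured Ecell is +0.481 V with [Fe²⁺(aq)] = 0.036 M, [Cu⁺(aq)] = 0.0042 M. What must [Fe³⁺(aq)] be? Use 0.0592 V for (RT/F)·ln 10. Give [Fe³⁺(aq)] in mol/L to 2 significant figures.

0.82 M

The Fe³⁺/Fe²⁺ couple has the larger reduction potential, so it is the cathode: E°cell = +0.78 − (+0.52) = +0.26 V and n = 1.
From the Nernst equation, log Q = n(E° − E)/0.0592 = 1·(+0.26 − (+0.481))/0.0592 = −3.733.
Balancing electrons gives Fe³⁺(aq) + Cu(s) → Fe²⁺(aq) + Cu⁺(aq); thus Q = ([Fe²⁺(aq)]·[Cu⁺(aq)]) / [Fe³⁺(aq)].
Solving for the unknown gives log [Fe³⁺(aq)] = −0.087, so [Fe³⁺(aq)] ≈ 0.82 M.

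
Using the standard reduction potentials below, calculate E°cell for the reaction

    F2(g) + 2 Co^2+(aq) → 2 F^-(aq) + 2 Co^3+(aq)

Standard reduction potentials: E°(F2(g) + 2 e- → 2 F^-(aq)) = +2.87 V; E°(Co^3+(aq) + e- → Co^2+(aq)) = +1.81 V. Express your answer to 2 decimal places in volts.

+1.06 V

F2(g) gains electrons, so the F₂/F⁻ couple is the cathode; the Co³⁺/Co²⁺ couple is the anode.
E°cell = E°(cathode) − E°(anode) = +2.87 − (+1.81) = +1.06 V.
The positive value indicates the reaction is spontaneous as written.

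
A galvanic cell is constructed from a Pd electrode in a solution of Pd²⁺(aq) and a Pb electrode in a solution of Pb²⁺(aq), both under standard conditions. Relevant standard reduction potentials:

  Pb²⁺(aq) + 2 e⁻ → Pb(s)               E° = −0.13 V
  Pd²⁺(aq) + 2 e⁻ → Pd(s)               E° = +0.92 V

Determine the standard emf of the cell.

The Pd²⁺/Pd couple has the higher E°, so Pd ion is reduced (cathode) and Pb is oxidized (anode).
E°cell = E°(cathode) − E°(anode) = +0.92 − (−0.13) = +1.05 V.

+1.05 V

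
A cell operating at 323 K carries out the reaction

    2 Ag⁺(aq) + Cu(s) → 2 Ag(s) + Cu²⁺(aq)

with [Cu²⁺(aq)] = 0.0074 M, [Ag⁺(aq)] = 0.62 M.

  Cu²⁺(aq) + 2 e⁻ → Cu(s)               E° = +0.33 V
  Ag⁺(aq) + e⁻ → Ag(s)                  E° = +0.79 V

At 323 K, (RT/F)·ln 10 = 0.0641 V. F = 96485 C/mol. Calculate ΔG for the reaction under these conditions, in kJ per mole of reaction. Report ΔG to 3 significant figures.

−99.4 kJ/mol

The standard cell potential is +0.79 − (+0.33) = +0.46 V, with n = 2 electrons in the balanced equation.
Here Q = [Cu²⁺(aq)] / [Ag⁺(aq)]^2 = 0.0193 (log Q = −1.716), giving E = +0.46 − (0.0641/2)·(−1.716) = +0.5150 V.
ΔG = −nFE = −(2)(96485)(+0.5150) J/mol = −99.4 kJ/mol.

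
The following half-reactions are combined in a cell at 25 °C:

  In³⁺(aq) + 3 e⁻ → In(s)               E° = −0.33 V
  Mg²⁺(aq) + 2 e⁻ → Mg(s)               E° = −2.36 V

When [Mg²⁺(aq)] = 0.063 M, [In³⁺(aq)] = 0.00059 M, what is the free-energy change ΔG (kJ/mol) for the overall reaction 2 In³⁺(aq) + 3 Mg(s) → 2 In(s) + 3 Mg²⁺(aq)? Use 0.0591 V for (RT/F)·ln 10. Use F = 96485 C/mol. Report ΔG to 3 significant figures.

The standard cell potential is −0.33 − (−2.36) = +2.03 V, with n = 6 electrons in the balanced equation.
Q = [Mg²⁺(aq)]^3 / [In³⁺(aq)]^2 = 718, so log Q = 2.856 and E = +2.03 − (0.0591/6)(2.856) = +2.0019 V.
Finally ΔG = −nFE = −(6)(96485 C/mol)(+2.0019 V) = −1160 kJ/mol.

−1160 kJ/mol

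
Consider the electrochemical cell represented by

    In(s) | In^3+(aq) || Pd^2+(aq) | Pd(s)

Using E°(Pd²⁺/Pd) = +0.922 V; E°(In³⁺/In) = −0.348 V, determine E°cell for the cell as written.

+1.270 V

By convention the left-hand electrode in cell notation is the anode (oxidation) and the right-hand electrode is the cathode (reduction).
E°cell = E°(right) − E°(left) = +0.922 − (−0.348) = +1.270 V.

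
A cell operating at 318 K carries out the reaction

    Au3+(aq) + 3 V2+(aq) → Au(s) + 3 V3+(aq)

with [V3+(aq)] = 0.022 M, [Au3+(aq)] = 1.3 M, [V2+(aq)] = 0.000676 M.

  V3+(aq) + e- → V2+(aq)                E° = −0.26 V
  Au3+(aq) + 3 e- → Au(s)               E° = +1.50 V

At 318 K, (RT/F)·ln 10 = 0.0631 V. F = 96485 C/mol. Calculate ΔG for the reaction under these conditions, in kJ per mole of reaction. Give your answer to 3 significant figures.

−483 kJ/mol

E°cell = +1.50 − (−0.26) = +1.76 V; the balanced reaction transfers n = 3 electrons.
Q = [V3+(aq)]^3 / ([Au3+(aq)]·[V2+(aq)]^3) = 2.65×10^4, so log Q = 4.423 and E = +1.76 − (0.0631/3)(4.423) = +1.6670 V.
ΔG = −nFE = −(3)(96485)(+1.6670) J/mol = −483 kJ/mol.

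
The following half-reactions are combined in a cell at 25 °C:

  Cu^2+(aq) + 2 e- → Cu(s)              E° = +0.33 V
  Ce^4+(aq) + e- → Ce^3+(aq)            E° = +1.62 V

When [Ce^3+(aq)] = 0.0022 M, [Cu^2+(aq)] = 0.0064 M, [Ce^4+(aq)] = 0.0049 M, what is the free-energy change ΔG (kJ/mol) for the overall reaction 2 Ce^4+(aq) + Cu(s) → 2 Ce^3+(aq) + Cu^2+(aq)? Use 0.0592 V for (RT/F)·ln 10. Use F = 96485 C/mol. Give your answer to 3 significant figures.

−265 kJ/mol

With Ce⁴⁺/Ce³⁺ reduced at the cathode, E°cell = +1.62 − (+0.33) = +1.29 V and n = 2.
The reaction quotient is ([Ce^3+(aq)]^2·[Cu^2+(aq)]) / [Ce^4+(aq)]^2 = 0.00129; by Nernst, E = +1.29 − (0.0592/2)(−2.889) = +1.3755 V.
ΔG = −nFE = −(2)(96485)(+1.3755) J/mol = −265 kJ/mol.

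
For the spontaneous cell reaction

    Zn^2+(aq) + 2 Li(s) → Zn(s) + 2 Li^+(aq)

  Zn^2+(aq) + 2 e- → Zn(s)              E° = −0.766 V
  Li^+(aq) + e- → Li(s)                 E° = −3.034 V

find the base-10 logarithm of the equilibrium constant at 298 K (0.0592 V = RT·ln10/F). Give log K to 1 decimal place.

The Zn²⁺/Zn couple is reduced (cathode); E°cell = −0.766 − (−3.034) = +2.268 V with n = 2.
At equilibrium E = 0, so log K = nE°cell / 0.0592 = (2)(+2.268) / 0.0592 = 76.6.

log K = 76.6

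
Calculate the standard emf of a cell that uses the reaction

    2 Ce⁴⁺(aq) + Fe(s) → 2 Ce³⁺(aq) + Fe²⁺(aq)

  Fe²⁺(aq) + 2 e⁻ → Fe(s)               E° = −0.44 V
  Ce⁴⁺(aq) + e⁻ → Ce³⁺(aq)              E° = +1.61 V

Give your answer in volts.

+2.05 V

In the reaction as written, Ce⁴⁺(aq) is reduced (cathode) and Fe²⁺(aq) is produced by oxidation at the anode.
E°cell = E°(cathode) − E°(anode) = +1.61 − (−0.44) = +2.05 V.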